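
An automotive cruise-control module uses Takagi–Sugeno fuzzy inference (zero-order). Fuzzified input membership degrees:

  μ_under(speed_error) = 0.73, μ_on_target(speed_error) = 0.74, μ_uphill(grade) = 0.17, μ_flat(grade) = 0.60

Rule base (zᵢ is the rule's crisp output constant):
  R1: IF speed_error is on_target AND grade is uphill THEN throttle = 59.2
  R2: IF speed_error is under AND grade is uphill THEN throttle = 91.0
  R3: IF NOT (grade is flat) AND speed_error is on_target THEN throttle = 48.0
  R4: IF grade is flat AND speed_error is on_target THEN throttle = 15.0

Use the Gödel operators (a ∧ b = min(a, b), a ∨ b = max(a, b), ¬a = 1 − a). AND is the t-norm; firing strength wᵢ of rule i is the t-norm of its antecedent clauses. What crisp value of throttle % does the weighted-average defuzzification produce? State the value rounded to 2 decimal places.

R1 (z=59.2): on_target=0.74, uphill=0.17; AND[min(a, b)] → w = 0.17
R2 (z=91.0): under=0.73, uphill=0.17; AND[min(a, b)] → w = 0.17
R3 (z=48.0): ¬flat=1−0.60=0.40, on_target=0.74; AND[min(a, b)] → w = 0.40
R4 (z=15.0): flat=0.60, on_target=0.74; AND[min(a, b)] → w = 0.60
Weighted average = (0.17·59.2 + 0.17·91.0 + 0.40·48.0 + 0.60·15.0) / (0.17 + 0.17 + 0.40 + 0.60)
  = 53.7340 / 1.3400 = 40.10

40.10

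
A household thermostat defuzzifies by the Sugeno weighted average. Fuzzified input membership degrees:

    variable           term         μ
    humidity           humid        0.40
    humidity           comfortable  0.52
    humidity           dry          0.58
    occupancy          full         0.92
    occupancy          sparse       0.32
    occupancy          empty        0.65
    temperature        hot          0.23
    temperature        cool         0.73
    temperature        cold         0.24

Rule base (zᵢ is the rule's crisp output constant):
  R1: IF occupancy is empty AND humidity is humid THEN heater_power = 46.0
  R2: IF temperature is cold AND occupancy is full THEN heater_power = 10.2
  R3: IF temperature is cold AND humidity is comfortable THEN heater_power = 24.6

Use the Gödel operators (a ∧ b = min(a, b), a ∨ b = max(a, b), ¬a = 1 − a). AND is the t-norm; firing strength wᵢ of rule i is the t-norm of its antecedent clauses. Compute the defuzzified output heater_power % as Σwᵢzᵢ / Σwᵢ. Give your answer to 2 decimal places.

30.40

R1 (z=46.0): empty=0.65, humid=0.40; AND[min(a, b)] → w = 0.40
R2 (z=10.2): cold=0.24, full=0.92; AND[min(a, b)] → w = 0.24
R3 (z=24.6): cold=0.24, comfortable=0.52; AND[min(a, b)] → w = 0.24
Weighted average = (0.40·46.0 + 0.24·10.2 + 0.24·24.6) / (0.40 + 0.24 + 0.24)
  = 26.7520 / 0.8800 = 30.40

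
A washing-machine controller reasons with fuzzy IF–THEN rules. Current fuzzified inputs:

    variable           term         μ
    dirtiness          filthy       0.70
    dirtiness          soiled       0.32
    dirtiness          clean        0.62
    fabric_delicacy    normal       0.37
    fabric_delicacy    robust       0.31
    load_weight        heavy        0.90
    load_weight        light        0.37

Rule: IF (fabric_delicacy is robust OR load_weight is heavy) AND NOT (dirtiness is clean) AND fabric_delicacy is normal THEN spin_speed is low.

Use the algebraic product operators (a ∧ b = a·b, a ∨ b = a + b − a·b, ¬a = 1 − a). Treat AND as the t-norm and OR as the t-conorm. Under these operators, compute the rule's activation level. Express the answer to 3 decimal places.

firing strength: (robust=0.31 OR heavy=0.90) = 0.9310; AND[a·b] with ¬clean=1−0.62=0.38, normal=0.37 → w = 0.1309

0.131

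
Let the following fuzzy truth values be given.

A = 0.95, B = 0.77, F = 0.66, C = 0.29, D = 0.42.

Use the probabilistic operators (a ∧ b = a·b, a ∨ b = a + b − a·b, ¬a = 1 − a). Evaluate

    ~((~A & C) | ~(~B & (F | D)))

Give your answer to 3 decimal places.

~A = 1 − 0.9500 = 0.0500
~A & C = a·b on (0.0500, 0.2900) = 0.0145
~B = 1 − 0.7700 = 0.2300
F | D = a + b − a·b on (0.6600, 0.4200) = 0.8028
~B & (F | D) = a·b on (0.2300, 0.8028) = 0.1846
~(~B & (F | D)) = 1 − 0.1846 = 0.8154
(~A & C) | ~(~B & (F | D)) = a + b − a·b on (0.0145, 0.8154) = 0.8180
~((~A & C) | ~(~B & (F | D))) = 1 − 0.8180 = 0.1820

0.182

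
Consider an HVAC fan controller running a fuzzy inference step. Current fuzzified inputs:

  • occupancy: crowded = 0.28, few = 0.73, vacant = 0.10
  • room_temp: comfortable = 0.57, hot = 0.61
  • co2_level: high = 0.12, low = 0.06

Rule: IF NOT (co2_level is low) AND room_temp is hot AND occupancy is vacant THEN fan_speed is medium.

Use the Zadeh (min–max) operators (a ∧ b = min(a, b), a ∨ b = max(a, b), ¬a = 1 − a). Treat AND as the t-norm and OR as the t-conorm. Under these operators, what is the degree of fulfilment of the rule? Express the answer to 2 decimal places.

firing strength: ¬low=1−0.06=0.94, hot=0.61, vacant=0.10; AND[min(a, b)] → w = 0.10

0.10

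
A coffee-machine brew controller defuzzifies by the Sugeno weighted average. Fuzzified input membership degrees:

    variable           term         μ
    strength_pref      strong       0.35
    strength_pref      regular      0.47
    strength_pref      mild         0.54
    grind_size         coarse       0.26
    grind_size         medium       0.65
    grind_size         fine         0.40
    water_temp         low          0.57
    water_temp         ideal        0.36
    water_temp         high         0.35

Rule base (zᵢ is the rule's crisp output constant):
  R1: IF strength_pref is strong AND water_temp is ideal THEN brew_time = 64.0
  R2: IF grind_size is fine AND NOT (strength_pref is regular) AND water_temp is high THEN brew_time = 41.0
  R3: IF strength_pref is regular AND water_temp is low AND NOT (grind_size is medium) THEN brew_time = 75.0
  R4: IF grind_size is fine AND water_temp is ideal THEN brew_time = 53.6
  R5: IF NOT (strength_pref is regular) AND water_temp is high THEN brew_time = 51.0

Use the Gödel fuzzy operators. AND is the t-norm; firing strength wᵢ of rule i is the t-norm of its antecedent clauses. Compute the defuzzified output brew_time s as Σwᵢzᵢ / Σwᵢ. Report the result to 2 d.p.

56.90

R1 (z=64.0): strong=0.35, ideal=0.36; AND[min(a, b)] → w = 0.35
R2 (z=41.0): fine=0.40, ¬regular=1−0.47=0.53, high=0.35; AND[min(a, b)] → w = 0.35
R3 (z=75.0): regular=0.47, low=0.57, ¬medium=1−0.65=0.35; AND[min(a, b)] → w = 0.35
R4 (z=53.6): fine=0.40, ideal=0.36; AND[min(a, b)] → w = 0.36
R5 (z=51.0): ¬regular=1−0.47=0.53, high=0.35; AND[min(a, b)] → w = 0.35
Weighted average = (0.35·64.0 + 0.35·41.0 + 0.35·75.0 + 0.36·53.6 + 0.35·51.0) / (0.35 + 0.35 + 0.35 + 0.36 + 0.35)
  = 100.1460 / 1.7600 = 56.90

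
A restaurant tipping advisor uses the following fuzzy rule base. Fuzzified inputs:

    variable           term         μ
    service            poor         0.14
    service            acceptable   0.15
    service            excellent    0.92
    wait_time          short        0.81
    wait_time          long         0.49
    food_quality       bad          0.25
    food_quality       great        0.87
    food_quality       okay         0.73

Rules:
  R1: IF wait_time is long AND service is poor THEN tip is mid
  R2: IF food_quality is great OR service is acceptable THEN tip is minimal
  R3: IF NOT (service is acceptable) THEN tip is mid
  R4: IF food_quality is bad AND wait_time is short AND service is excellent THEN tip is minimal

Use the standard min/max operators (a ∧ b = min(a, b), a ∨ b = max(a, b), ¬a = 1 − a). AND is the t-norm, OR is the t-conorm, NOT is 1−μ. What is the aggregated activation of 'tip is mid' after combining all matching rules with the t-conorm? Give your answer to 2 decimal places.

R1: long=0.49, poor=0.14; AND[min(a, b)] → w = 0.14
R2: great=0.87, acceptable=0.15; OR[max(a, b)] → w = 0.87
R3: ¬acceptable=1−0.15=0.85 → w = 0.85
R4: bad=0.25, short=0.81, excellent=0.92; AND[min(a, b)] → w = 0.25
Rules with consequent 'mid': {R1, R3} → strengths 0.14, 0.85
Aggregate via t-conorm [max(a, b)]: 0.85

0.85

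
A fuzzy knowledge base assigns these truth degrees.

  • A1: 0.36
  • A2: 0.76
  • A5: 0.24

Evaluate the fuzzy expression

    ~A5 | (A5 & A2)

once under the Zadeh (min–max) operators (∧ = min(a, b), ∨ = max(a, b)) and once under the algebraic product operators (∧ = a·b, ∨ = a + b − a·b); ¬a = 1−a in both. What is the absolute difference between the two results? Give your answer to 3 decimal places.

Under Zadeh (min–max):
  ~A5 = 1 − 0.24 = 0.76
  A5 & A2 = min(a, b) on (0.24, 0.76) = 0.24
  ~A5 | (A5 & A2) = max(a, b) on (0.76, 0.24) = 0.76
  → value = 0.7600
Under algebraic product:
  ~A5 = 1 − 0.2400 = 0.7600
  A5 & A2 = a·b on (0.2400, 0.7600) = 0.1824
  ~A5 | (A5 & A2) = a + b − a·b on (0.7600, 0.1824) = 0.8038
  → value = 0.8038
|0.7600 − 0.8038| = 0.044

0.044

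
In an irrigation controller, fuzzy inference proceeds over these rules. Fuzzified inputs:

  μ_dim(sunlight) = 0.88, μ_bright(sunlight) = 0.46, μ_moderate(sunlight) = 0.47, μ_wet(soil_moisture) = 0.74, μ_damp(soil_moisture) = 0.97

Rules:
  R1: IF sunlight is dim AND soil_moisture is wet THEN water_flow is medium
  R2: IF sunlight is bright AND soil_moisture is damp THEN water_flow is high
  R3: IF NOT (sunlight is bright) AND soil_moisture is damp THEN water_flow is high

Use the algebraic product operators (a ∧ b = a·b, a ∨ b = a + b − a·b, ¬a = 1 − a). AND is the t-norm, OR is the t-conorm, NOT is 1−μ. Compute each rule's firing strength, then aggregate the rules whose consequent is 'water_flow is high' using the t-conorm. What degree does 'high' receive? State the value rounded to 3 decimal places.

R1: dim=0.88, wet=0.74; AND[a·b] → w = 0.6512
R2: bright=0.46, damp=0.97; AND[a·b] → w = 0.4462
R3: ¬bright=1−0.46=0.54, damp=0.97; AND[a·b] → w = 0.5238
Rules with consequent 'high': {R2, R3} → strengths 0.4462, 0.5238
Aggregate via t-conorm [a + b − a·b]: 0.7363

0.736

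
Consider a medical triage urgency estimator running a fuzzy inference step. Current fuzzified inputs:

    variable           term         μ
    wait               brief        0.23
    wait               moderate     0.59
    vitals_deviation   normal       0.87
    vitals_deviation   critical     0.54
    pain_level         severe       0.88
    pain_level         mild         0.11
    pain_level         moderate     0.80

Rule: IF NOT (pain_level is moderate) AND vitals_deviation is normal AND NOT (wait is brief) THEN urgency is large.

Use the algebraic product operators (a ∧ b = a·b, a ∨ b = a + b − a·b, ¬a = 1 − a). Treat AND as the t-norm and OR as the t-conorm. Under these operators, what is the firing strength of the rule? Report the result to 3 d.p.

0.134

firing strength: ¬moderate=1−0.80=0.20, normal=0.87, ¬brief=1−0.23=0.77; AND[a·b] → w = 0.1340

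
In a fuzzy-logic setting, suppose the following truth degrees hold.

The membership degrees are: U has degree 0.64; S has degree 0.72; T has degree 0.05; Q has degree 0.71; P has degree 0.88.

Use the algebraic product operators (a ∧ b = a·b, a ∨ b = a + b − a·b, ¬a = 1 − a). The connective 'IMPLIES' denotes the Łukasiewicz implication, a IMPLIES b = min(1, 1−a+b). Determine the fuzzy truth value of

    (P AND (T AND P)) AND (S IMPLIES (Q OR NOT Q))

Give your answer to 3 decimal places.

T AND P = a·b on (0.0500, 0.8800) = 0.0440
P AND (T AND P) = a·b on (0.8800, 0.0440) = 0.0387
NOT Q = 1 − 0.7100 = 0.2900
Q OR NOT Q = a + b − a·b on (0.7100, 0.2900) = 0.7941
S IMPLIES (Q OR NOT Q)  [Łukasiewicz: min(1, 1−a+b)] with a=0.7200, b=0.7941 → 1.0000
(P AND (T AND P)) AND (S IMPLIES (Q OR NOT Q)) = a·b on (0.0387, 1.0000) = 0.0387

0.039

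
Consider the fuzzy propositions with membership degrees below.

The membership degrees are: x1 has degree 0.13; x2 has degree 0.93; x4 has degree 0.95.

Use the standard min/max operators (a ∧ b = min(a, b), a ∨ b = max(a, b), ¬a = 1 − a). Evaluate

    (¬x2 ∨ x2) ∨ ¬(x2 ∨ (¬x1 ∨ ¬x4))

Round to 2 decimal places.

0.93

¬x2 = 1 − 0.93 = 0.07
¬x2 ∨ x2 = max(a, b) on (0.07, 0.93) = 0.93
¬x1 = 1 − 0.13 = 0.87
¬x4 = 1 − 0.95 = 0.05
¬x1 ∨ ¬x4 = max(a, b) on (0.87, 0.05) = 0.87
x2 ∨ (¬x1 ∨ ¬x4) = max(a, b) on (0.93, 0.87) = 0.93
¬(x2 ∨ (¬x1 ∨ ¬x4)) = 1 − 0.93 = 0.07
(¬x2 ∨ x2) ∨ ¬(x2 ∨ (¬x1 ∨ ¬x4)) = max(a, b) on (0.93, 0.07) = 0.93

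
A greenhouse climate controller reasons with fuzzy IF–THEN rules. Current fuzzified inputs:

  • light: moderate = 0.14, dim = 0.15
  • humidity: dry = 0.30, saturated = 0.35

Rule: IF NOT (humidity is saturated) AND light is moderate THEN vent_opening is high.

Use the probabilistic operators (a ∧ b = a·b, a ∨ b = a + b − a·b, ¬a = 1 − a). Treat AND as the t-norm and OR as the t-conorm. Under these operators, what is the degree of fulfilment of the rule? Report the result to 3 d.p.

firing strength: ¬saturated=1−0.35=0.65, moderate=0.14; AND[a·b] → w = 0.0910

0.091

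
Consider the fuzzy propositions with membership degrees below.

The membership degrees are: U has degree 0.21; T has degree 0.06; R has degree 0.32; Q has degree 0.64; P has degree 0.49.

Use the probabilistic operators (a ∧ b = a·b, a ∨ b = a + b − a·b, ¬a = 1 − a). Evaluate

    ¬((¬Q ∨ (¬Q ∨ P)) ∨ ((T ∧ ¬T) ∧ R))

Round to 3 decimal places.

¬Q = 1 − 0.6400 = 0.3600
¬Q = 1 − 0.6400 = 0.3600
¬Q ∨ P = a + b − a·b on (0.3600, 0.4900) = 0.6736
¬Q ∨ (¬Q ∨ P) = a + b − a·b on (0.3600, 0.6736) = 0.7911
¬T = 1 − 0.0600 = 0.9400
T ∧ ¬T = a·b on (0.0600, 0.9400) = 0.0564
(T ∧ ¬T) ∧ R = a·b on (0.0564, 0.3200) = 0.0180
(¬Q ∨ (¬Q ∨ P)) ∨ ((T ∧ ¬T) ∧ R) = a + b − a·b on (0.7911, 0.0180) = 0.7949
¬((¬Q ∨ (¬Q ∨ P)) ∨ ((T ∧ ¬T) ∧ R)) = 1 − 0.7949 = 0.2051

0.205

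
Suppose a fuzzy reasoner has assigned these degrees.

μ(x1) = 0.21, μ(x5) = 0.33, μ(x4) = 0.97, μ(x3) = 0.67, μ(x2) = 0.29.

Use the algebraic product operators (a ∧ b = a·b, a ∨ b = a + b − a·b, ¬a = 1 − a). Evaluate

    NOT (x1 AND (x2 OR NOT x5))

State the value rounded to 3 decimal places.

NOT x5 = 1 − 0.3300 = 0.6700
x2 OR NOT x5 = a + b − a·b on (0.2900, 0.6700) = 0.7657
x1 AND (x2 OR NOT x5) = a·b on (0.2100, 0.7657) = 0.1608
NOT (x1 AND (x2 OR NOT x5)) = 1 − 0.1608 = 0.8392

0.839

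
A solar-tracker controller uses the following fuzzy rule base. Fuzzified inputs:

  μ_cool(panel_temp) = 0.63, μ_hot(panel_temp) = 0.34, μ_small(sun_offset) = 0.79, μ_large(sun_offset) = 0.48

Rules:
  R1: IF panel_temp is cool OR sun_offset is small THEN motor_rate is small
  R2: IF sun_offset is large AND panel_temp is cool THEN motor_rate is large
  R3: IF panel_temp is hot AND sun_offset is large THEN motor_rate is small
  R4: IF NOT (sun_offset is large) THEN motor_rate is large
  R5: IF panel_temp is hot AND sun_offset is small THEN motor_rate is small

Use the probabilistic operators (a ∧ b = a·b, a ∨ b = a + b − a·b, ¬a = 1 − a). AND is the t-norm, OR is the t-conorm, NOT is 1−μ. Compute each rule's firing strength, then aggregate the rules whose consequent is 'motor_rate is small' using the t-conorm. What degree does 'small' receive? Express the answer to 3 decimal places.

0.952

R1: cool=0.63, small=0.79; OR[a + b − a·b] → w = 0.9223
R2: large=0.48, cool=0.63; AND[a·b] → w = 0.3024
R3: hot=0.34, large=0.48; AND[a·b] → w = 0.1632
R4: ¬large=1−0.48=0.52 → w = 0.5200
R5: hot=0.34, small=0.79; AND[a·b] → w = 0.2686
Rules with consequent 'small': {R1, R3, R5} → strengths 0.9223, 0.1632, 0.2686
Aggregate via t-conorm [a + b − a·b]: 0.9524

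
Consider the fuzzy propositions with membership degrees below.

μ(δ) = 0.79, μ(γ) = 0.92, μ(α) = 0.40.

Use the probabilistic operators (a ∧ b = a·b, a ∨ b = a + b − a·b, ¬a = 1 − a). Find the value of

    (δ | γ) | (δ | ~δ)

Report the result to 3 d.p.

δ | γ = a + b − a·b on (0.7900, 0.9200) = 0.9832
~δ = 1 − 0.7900 = 0.2100
δ | ~δ = a + b − a·b on (0.7900, 0.2100) = 0.8341
(δ | γ) | (δ | ~δ) = a + b − a·b on (0.9832, 0.8341) = 0.9972

0.997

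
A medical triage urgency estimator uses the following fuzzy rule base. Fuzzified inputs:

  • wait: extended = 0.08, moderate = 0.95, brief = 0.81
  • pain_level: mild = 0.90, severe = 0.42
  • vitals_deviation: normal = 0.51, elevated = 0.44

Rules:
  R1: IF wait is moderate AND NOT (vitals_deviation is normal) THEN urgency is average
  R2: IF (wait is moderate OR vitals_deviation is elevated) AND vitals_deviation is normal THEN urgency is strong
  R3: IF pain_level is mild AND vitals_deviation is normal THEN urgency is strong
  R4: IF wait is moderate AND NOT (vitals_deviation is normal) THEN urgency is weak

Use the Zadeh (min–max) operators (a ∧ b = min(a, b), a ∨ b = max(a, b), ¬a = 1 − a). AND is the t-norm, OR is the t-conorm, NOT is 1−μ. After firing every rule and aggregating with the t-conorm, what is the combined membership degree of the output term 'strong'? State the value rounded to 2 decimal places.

R1: moderate=0.95, ¬normal=1−0.51=0.49; AND[min(a, b)] → w = 0.49
R2: (moderate=0.95 OR elevated=0.44) = 0.95; AND[min(a, b)] with normal=0.51 → w = 0.51
R3: mild=0.90, normal=0.51; AND[min(a, b)] → w = 0.51
R4: moderate=0.95, ¬normal=1−0.51=0.49; AND[min(a, b)] → w = 0.49
Rules with consequent 'strong': {R2, R3} → strengths 0.51, 0.51
Aggregate via t-conorm [max(a, b)]: 0.51

0.51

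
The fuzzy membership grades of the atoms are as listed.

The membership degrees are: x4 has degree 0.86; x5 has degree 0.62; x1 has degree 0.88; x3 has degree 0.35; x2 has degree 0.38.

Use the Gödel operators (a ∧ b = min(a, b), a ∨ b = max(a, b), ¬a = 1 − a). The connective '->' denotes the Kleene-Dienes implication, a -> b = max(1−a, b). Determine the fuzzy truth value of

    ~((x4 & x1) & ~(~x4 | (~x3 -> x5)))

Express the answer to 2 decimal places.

0.62

x4 & x1 = min(a, b) on (0.86, 0.88) = 0.86
~x4 = 1 − 0.86 = 0.14
~x3 = 1 − 0.35 = 0.65
~x3 -> x5  [Kleene-Dienes: max(1−a, b)] with a=0.65, b=0.62 → 0.62
~x4 | (~x3 -> x5) = max(a, b) on (0.14, 0.62) = 0.62
~(~x4 | (~x3 -> x5)) = 1 − 0.62 = 0.38
(x4 & x1) & ~(~x4 | (~x3 -> x5)) = min(a, b) on (0.86, 0.38) = 0.38
~((x4 & x1) & ~(~x4 | (~x3 -> x5))) = 1 − 0.38 = 0.62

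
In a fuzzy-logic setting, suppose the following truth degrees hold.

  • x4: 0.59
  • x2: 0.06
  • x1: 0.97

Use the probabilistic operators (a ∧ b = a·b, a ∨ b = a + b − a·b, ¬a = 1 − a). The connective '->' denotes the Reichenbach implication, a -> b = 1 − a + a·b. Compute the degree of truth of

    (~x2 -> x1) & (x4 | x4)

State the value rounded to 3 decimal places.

0.808

~x2 = 1 − 0.0600 = 0.9400
~x2 -> x1  [Reichenbach: 1 − a + a·b] with a=0.9400, b=0.9700 → 0.9718
x4 | x4 = a + b − a·b on (0.5900, 0.5900) = 0.8319
(~x2 -> x1) & (x4 | x4) = a·b on (0.9718, 0.8319) = 0.8084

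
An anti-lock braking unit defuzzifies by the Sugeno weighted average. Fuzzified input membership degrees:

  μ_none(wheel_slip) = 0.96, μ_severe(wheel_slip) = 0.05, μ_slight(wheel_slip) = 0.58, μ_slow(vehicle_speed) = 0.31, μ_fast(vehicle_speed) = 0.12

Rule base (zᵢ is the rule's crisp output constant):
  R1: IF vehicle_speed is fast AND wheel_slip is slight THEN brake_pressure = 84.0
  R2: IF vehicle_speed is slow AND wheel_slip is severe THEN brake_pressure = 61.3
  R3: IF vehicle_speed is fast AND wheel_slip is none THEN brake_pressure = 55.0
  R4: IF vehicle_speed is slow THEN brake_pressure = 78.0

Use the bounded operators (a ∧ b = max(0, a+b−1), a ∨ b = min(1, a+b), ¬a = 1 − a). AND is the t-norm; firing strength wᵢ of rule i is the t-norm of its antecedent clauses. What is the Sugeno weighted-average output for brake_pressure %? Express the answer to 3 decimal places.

R1 (z=84.0): fast=0.12, slight=0.58; AND[max(0, a+b−1)] → w = 0.00
R2 (z=61.3): slow=0.31, severe=0.05; AND[max(0, a+b−1)] → w = 0.00
R3 (z=55.0): fast=0.12, none=0.96; AND[max(0, a+b−1)] → w = 0.08
R4 (z=78.0): slow=0.31 → w = 0.31
Weighted average = (0.00·84.0 + 0.00·61.3 + 0.08·55.0 + 0.31·78.0) / (0.00 + 0.00 + 0.08 + 0.31)
  = 28.5800 / 0.3900 = 73.282

73.282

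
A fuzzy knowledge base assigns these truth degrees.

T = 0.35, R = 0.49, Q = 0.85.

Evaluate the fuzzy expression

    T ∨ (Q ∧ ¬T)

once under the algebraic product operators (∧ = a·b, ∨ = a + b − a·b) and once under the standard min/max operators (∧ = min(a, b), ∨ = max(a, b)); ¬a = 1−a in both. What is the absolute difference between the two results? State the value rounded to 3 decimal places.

0.059

Under algebraic product:
  ¬T = 1 − 0.3500 = 0.6500
  Q ∧ ¬T = a·b on (0.8500, 0.6500) = 0.5525
  T ∨ (Q ∧ ¬T) = a + b − a·b on (0.3500, 0.5525) = 0.7091
  → value = 0.7091
Under standard min/max:
  ¬T = 1 − 0.35 = 0.65
  Q ∧ ¬T = min(a, b) on (0.85, 0.65) = 0.65
  T ∨ (Q ∧ ¬T) = max(a, b) on (0.35, 0.65) = 0.65
  → value = 0.6500
|0.7091 − 0.6500| = 0.059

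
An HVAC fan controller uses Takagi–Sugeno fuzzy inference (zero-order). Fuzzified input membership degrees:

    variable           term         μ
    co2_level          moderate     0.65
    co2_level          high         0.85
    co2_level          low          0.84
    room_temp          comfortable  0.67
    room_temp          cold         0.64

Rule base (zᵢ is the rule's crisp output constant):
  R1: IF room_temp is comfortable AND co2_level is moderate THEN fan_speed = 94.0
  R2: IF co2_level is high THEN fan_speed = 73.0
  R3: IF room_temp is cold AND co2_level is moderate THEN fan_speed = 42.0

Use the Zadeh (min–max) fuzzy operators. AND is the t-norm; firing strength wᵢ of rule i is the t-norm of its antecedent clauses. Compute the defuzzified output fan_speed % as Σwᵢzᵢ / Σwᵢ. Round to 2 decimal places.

R1 (z=94.0): comfortable=0.67, moderate=0.65; AND[min(a, b)] → w = 0.65
R2 (z=73.0): high=0.85 → w = 0.85
R3 (z=42.0): cold=0.64, moderate=0.65; AND[min(a, b)] → w = 0.64
Weighted average = (0.65·94.0 + 0.85·73.0 + 0.64·42.0) / (0.65 + 0.85 + 0.64)
  = 150.0300 / 2.1400 = 70.11

70.11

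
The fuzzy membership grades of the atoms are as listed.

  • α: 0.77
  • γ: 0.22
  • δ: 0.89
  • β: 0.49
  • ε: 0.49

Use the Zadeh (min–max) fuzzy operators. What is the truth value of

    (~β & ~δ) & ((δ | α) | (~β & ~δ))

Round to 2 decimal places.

0.11

~β = 1 − 0.49 = 0.51
~δ = 1 − 0.89 = 0.11
~β & ~δ = min(a, b) on (0.51, 0.11) = 0.11
δ | α = max(a, b) on (0.89, 0.77) = 0.89
~β = 1 − 0.49 = 0.51
~δ = 1 − 0.89 = 0.11
~β & ~δ = min(a, b) on (0.51, 0.11) = 0.11
(δ | α) | (~β & ~δ) = max(a, b) on (0.89, 0.11) = 0.89
(~β & ~δ) & ((δ | α) | (~β & ~δ)) = min(a, b) on (0.11, 0.89) = 0.11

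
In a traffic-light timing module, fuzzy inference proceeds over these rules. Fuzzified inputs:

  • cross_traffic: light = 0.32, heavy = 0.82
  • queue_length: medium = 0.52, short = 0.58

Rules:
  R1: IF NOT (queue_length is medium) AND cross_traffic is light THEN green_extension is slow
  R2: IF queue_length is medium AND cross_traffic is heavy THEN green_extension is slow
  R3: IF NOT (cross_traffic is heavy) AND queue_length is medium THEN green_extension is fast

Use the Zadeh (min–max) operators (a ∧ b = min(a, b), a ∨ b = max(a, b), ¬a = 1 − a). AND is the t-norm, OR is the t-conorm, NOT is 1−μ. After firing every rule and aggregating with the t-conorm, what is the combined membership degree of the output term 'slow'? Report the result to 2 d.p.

R1: ¬medium=1−0.52=0.48, light=0.32; AND[min(a, b)] → w = 0.32
R2: medium=0.52, heavy=0.82; AND[min(a, b)] → w = 0.52
R3: ¬heavy=1−0.82=0.18, medium=0.52; AND[min(a, b)] → w = 0.18
Rules with consequent 'slow': {R1, R2} → strengths 0.32, 0.52
Aggregate via t-conorm [max(a, b)]: 0.52

0.52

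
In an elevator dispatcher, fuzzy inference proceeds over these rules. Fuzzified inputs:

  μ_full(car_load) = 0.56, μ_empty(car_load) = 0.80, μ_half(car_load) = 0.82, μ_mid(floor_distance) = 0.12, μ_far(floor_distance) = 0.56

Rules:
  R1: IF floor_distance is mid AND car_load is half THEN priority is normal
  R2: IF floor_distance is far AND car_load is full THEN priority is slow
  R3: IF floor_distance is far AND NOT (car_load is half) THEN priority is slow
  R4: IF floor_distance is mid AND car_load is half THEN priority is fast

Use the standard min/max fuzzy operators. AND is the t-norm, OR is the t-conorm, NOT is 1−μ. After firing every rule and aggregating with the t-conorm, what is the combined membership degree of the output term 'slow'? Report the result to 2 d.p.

R1: mid=0.12, half=0.82; AND[min(a, b)] → w = 0.12
R2: far=0.56, full=0.56; AND[min(a, b)] → w = 0.56
R3: far=0.56, ¬half=1−0.82=0.18; AND[min(a, b)] → w = 0.18
R4: mid=0.12, half=0.82; AND[min(a, b)] → w = 0.12
Rules with consequent 'slow': {R2, R3} → strengths 0.56, 0.18
Aggregate via t-conorm [max(a, b)]: 0.56

0.56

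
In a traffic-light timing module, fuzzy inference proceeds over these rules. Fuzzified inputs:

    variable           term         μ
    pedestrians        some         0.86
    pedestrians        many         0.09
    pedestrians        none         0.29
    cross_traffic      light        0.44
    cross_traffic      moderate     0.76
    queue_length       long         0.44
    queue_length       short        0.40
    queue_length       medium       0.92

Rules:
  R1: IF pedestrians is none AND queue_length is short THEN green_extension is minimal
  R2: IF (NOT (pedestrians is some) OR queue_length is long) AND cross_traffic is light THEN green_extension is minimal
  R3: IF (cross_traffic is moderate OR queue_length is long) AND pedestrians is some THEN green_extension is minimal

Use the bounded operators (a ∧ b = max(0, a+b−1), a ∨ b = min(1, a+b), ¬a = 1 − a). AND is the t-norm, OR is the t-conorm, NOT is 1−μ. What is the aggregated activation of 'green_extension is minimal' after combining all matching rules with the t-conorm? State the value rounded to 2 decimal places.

R1: none=0.29, short=0.40; AND[max(0, a+b−1)] → w = 0.00
R2: (¬some=1−0.86=0.14 OR long=0.44) = 0.58; AND[max(0, a+b−1)] with light=0.44 → w = 0.02
R3: (moderate=0.76 OR long=0.44) = 1.00; AND[max(0, a+b−1)] with some=0.86 → w = 0.86
Rules with consequent 'minimal': {R1, R2, R3} → strengths 0.00, 0.02, 0.86
Aggregate via t-conorm [min(1, a+b)]: 0.88

0.88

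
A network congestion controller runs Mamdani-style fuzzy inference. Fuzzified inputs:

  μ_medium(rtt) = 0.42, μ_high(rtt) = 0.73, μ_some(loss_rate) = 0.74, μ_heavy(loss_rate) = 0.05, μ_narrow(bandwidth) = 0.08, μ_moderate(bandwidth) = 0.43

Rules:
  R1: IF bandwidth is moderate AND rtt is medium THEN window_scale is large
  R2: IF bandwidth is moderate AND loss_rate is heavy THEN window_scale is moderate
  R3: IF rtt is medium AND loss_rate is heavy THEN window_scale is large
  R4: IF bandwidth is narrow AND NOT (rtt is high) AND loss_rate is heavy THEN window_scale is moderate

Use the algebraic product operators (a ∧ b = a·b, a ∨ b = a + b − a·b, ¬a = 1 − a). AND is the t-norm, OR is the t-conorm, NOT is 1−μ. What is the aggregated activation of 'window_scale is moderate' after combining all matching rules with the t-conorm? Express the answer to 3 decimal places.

0.023

R1: moderate=0.43, medium=0.42; AND[a·b] → w = 0.1806
R2: moderate=0.43, heavy=0.05; AND[a·b] → w = 0.0215
R3: medium=0.42, heavy=0.05; AND[a·b] → w = 0.0210
R4: narrow=0.08, ¬high=1−0.73=0.27, heavy=0.05; AND[a·b] → w = 0.0011
Rules with consequent 'moderate': {R2, R4} → strengths 0.0215, 0.0011
Aggregate via t-conorm [a + b − a·b]: 0.0226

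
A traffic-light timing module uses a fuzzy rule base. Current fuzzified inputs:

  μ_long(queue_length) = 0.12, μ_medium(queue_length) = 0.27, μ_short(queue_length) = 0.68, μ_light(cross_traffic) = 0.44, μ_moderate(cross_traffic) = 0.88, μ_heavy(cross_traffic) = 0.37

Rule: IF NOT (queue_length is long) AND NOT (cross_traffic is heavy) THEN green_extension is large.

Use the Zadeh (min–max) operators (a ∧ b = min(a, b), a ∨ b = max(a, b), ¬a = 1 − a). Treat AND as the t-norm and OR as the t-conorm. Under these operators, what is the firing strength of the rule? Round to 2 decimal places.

0.63

firing strength: ¬long=1−0.12=0.88, ¬heavy=1−0.37=0.63; AND[min(a, b)] → w = 0.63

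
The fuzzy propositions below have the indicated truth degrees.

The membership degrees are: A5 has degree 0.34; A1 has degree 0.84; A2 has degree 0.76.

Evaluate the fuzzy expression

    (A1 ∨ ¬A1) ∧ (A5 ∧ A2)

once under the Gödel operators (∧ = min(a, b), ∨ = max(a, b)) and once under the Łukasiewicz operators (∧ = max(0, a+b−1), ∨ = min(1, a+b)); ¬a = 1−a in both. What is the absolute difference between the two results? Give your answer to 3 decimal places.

0.240

Under Gödel:
  ¬A1 = 1 − 0.84 = 0.16
  A1 ∨ ¬A1 = max(a, b) on (0.84, 0.16) = 0.84
  A5 ∧ A2 = min(a, b) on (0.34, 0.76) = 0.34
  (A1 ∨ ¬A1) ∧ (A5 ∧ A2) = min(a, b) on (0.84, 0.34) = 0.34
  → value = 0.3400
Under Łukasiewicz:
  ¬A1 = 1 − 0.84 = 0.16
  A1 ∨ ¬A1 = min(1, a+b) on (0.84, 0.16) = 1.00
  A5 ∧ A2 = max(0, a+b−1) on (0.34, 0.76) = 0.10
  (A1 ∨ ¬A1) ∧ (A5 ∧ A2) = max(0, a+b−1) on (1.00, 0.10) = 0.10
  → value = 0.1000
|0.3400 − 0.1000| = 0.240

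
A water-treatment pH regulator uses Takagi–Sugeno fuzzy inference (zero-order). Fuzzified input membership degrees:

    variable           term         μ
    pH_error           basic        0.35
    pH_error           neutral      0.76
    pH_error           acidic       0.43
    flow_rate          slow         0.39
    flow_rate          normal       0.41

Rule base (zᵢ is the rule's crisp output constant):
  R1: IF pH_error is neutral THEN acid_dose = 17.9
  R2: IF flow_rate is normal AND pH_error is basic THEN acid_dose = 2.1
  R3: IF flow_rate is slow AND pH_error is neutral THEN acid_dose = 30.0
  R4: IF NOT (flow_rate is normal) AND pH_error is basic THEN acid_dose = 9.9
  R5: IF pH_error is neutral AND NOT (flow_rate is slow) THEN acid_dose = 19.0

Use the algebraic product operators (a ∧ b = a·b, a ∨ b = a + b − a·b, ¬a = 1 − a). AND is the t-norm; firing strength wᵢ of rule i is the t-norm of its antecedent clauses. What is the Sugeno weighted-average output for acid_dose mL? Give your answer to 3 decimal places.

R1 (z=17.9): neutral=0.76 → w = 0.7600
R2 (z=2.1): normal=0.41, basic=0.35; AND[a·b] → w = 0.1435
R3 (z=30.0): slow=0.39, neutral=0.76; AND[a·b] → w = 0.2964
R4 (z=9.9): ¬normal=1−0.41=0.59, basic=0.35; AND[a·b] → w = 0.2065
R5 (z=19.0): neutral=0.76, ¬slow=1−0.39=0.61; AND[a·b] → w = 0.4636
Weighted average = (0.7600·17.9 + 0.1435·2.1 + 0.2964·30.0 + 0.2065·9.9 + 0.4636·19.0) / (0.7600 + 0.1435 + 0.2964 + 0.2065 + 0.4636)
  = 33.6501 / 1.8700 = 17.995

17.995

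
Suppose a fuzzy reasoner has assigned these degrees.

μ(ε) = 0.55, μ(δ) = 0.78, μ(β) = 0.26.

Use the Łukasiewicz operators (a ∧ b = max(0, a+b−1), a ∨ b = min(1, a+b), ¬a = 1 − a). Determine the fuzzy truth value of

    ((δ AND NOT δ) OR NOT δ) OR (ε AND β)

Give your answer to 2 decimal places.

NOT δ = 1 − 0.78 = 0.22
δ AND NOT δ = max(0, a+b−1) on (0.78, 0.22) = 0.00
NOT δ = 1 − 0.78 = 0.22
(δ AND NOT δ) OR NOT δ = min(1, a+b) on (0.00, 0.22) = 0.22
ε AND β = max(0, a+b−1) on (0.55, 0.26) = 0.00
((δ AND NOT δ) OR NOT δ) OR (ε AND β) = min(1, a+b) on (0.22, 0.00) = 0.22

0.22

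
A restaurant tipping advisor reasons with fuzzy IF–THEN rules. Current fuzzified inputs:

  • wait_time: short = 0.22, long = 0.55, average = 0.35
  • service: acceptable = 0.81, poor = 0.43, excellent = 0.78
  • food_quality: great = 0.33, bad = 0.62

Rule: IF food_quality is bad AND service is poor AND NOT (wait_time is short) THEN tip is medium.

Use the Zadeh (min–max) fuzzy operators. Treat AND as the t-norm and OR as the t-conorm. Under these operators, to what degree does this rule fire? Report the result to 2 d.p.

0.43

firing strength: bad=0.62, poor=0.43, ¬short=1−0.22=0.78; AND[min(a, b)] → w = 0.43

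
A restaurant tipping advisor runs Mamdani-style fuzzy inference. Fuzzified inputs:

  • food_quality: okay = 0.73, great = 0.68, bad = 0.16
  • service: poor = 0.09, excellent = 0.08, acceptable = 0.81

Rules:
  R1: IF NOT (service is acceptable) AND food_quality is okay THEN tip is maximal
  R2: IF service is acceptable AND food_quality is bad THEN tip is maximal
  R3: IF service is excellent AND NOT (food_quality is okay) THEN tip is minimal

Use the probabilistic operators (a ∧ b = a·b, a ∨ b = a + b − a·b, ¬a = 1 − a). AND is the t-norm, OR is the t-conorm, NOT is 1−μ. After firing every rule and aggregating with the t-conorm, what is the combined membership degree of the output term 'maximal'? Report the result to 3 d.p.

0.250

R1: ¬acceptable=1−0.81=0.19, okay=0.73; AND[a·b] → w = 0.1387
R2: acceptable=0.81, bad=0.16; AND[a·b] → w = 0.1296
R3: excellent=0.08, ¬okay=1−0.73=0.27; AND[a·b] → w = 0.0216
Rules with consequent 'maximal': {R1, R2} → strengths 0.1387, 0.1296
Aggregate via t-conorm [a + b − a·b]: 0.2503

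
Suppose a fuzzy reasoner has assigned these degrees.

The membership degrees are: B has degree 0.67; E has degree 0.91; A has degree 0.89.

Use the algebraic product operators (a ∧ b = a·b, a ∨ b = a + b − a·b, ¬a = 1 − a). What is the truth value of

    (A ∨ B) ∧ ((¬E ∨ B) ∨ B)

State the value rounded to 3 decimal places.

A ∨ B = a + b − a·b on (0.8900, 0.6700) = 0.9637
¬E = 1 − 0.9100 = 0.0900
¬E ∨ B = a + b − a·b on (0.0900, 0.6700) = 0.6997
(¬E ∨ B) ∨ B = a + b − a·b on (0.6997, 0.6700) = 0.9009
(A ∨ B) ∧ ((¬E ∨ B) ∨ B) = a·b on (0.9637, 0.9009) = 0.8682

0.868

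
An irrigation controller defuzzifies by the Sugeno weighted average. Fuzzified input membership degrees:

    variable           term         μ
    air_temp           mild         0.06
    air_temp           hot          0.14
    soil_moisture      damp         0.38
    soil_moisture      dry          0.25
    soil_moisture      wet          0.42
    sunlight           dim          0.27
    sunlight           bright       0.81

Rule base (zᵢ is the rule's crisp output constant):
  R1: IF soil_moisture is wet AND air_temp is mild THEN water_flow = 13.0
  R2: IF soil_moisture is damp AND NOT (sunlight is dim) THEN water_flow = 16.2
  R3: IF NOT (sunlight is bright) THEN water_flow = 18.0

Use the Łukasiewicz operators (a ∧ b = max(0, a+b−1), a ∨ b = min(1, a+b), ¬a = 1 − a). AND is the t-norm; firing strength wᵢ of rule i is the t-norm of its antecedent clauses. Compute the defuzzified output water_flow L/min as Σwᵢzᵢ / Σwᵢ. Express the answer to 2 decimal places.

17.34

R1 (z=13.0): wet=0.42, mild=0.06; AND[max(0, a+b−1)] → w = 0.00
R2 (z=16.2): damp=0.38, ¬dim=1−0.27=0.73; AND[max(0, a+b−1)] → w = 0.11
R3 (z=18.0): ¬bright=1−0.81=0.19 → w = 0.19
Weighted average = (0.00·13.0 + 0.11·16.2 + 0.19·18.0) / (0.00 + 0.11 + 0.19)
  = 5.2020 / 0.3000 = 17.34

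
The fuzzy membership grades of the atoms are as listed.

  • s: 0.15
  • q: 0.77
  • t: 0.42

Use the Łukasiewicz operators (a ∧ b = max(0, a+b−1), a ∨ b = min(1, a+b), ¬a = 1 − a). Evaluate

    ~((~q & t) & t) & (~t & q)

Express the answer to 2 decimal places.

~q = 1 − 0.77 = 0.23
~q & t = max(0, a+b−1) on (0.23, 0.42) = 0.00
(~q & t) & t = max(0, a+b−1) on (0.00, 0.42) = 0.00
~((~q & t) & t) = 1 − 0.00 = 1.00
~t = 1 − 0.42 = 0.58
~t & q = max(0, a+b−1) on (0.58, 0.77) = 0.35
~((~q & t) & t) & (~t & q) = max(0, a+b−1) on (1.00, 0.35) = 0.35

0.35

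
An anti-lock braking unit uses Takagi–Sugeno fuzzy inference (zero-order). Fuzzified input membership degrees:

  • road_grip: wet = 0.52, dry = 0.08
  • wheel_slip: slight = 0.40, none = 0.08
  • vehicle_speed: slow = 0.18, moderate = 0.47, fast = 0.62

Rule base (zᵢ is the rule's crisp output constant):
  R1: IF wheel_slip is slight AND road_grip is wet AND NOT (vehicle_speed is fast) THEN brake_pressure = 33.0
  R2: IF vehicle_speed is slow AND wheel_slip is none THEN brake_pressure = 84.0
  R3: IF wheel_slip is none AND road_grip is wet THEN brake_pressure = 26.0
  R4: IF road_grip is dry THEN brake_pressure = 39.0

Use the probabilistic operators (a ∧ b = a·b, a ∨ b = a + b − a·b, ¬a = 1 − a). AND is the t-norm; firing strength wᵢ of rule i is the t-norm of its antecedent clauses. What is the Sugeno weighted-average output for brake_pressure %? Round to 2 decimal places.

37.29

R1 (z=33.0): slight=0.40, wet=0.52, ¬fast=1−0.62=0.38; AND[a·b] → w = 0.0790
R2 (z=84.0): slow=0.18, none=0.08; AND[a·b] → w = 0.0144
R3 (z=26.0): none=0.08, wet=0.52; AND[a·b] → w = 0.0416
R4 (z=39.0): dry=0.08 → w = 0.0800
Weighted average = (0.0790·33.0 + 0.0144·84.0 + 0.0416·26.0 + 0.0800·39.0) / (0.0790 + 0.0144 + 0.0416 + 0.0800)
  = 8.0195 / 0.2150 = 37.29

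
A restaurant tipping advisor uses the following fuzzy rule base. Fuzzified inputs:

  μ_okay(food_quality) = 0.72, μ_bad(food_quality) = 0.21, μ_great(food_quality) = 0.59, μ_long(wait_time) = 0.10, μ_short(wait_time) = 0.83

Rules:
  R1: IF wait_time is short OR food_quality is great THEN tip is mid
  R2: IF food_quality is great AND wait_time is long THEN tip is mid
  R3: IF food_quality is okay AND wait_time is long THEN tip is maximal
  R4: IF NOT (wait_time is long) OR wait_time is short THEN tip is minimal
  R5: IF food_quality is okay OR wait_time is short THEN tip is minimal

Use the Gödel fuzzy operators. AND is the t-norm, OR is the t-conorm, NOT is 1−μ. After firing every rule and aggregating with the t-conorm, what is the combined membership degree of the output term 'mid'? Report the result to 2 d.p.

0.83

R1: short=0.83, great=0.59; OR[max(a, b)] → w = 0.83
R2: great=0.59, long=0.10; AND[min(a, b)] → w = 0.10
R3: okay=0.72, long=0.10; AND[min(a, b)] → w = 0.10
R4: ¬long=1−0.10=0.90, short=0.83; OR[max(a, b)] → w = 0.90
R5: okay=0.72, short=0.83; OR[max(a, b)] → w = 0.83
Rules with consequent 'mid': {R1, R2} → strengths 0.83, 0.10
Aggregate via t-conorm [max(a, b)]: 0.83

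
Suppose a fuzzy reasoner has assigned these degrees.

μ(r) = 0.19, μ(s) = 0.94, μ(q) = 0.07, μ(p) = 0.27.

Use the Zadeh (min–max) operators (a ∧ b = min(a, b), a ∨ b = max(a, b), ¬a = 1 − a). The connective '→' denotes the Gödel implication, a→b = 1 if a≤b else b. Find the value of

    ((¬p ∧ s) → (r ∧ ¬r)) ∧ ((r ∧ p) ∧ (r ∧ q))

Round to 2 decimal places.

¬p = 1 − 0.27 = 0.73
¬p ∧ s = min(a, b) on (0.73, 0.94) = 0.73
¬r = 1 − 0.19 = 0.81
r ∧ ¬r = min(a, b) on (0.19, 0.81) = 0.19
(¬p ∧ s) → (r ∧ ¬r)  [Gödel: 1 if a≤b else b] with a=0.73, b=0.19 → 0.19
r ∧ p = min(a, b) on (0.19, 0.27) = 0.19
r ∧ q = min(a, b) on (0.19, 0.07) = 0.07
(r ∧ p) ∧ (r ∧ q) = min(a, b) on (0.19, 0.07) = 0.07
((¬p ∧ s) → (r ∧ ¬r)) ∧ ((r ∧ p) ∧ (r ∧ q)) = min(a, b) on (0.19, 0.07) = 0.07

0.07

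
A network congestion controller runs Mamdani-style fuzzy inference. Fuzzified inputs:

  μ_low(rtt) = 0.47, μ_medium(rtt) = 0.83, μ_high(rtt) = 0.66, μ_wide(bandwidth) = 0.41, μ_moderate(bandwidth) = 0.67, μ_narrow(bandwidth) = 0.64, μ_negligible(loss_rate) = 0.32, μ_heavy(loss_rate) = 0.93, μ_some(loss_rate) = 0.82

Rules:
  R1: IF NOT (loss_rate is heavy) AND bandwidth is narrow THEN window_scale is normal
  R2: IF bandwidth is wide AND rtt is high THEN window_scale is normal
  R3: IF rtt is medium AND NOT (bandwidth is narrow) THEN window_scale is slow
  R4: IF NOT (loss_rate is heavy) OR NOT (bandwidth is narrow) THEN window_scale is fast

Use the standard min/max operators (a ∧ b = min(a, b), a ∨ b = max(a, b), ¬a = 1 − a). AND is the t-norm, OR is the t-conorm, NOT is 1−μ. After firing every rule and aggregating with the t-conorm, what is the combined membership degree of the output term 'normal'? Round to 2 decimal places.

R1: ¬heavy=1−0.93=0.07, narrow=0.64; AND[min(a, b)] → w = 0.07
R2: wide=0.41, high=0.66; AND[min(a, b)] → w = 0.41
R3: medium=0.83, ¬narrow=1−0.64=0.36; AND[min(a, b)] → w = 0.36
R4: ¬heavy=1−0.93=0.07, ¬narrow=1−0.64=0.36; OR[max(a, b)] → w = 0.36
Rules with consequent 'normal': {R1, R2} → strengths 0.07, 0.41
Aggregate via t-conorm [max(a, b)]: 0.41

0.41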